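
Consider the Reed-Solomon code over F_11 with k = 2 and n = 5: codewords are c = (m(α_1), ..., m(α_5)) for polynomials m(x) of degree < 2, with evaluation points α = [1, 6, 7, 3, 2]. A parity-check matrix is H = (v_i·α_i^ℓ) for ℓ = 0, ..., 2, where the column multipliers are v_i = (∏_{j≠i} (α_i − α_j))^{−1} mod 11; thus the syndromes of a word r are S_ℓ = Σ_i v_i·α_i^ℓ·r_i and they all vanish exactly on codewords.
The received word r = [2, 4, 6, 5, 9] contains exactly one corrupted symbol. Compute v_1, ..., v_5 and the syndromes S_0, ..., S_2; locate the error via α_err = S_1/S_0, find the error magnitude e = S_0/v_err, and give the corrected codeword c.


S = (5, 2, 3), error at position 3, error magnitude e = 6, c = [2, 4, 0, 5, 9].

Step 1: column multipliers v_i = (∏_{j≠i}(α_i − α_j))^{−1} mod 11.
  i = 1 (α = 1): (1−6)(1−7)(1−3)(1−2) = (−5)·(−6)·(−2)·(−1) = 60 ≡ 5, so v_1 = 5^{−1} = 9 (mod 11).
  i = 2 (α = 6): (6−1)(6−7)(6−3)(6−2) = 5·(−1)·3·4 = −60 ≡ 6, so v_2 = 6^{−1} = 2 (mod 11).
  i = 3 (α = 7): (7−1)(7−6)(7−3)(7−2) = 6·1·4·5 = 120 ≡ 10, so v_3 = 10^{−1} = 10 (mod 11).
  i = 4 (α = 3): (3−1)(3−6)(3−7)(3−2) = 2·(−3)·(−4)·1 = 24 ≡ 2, so v_4 = 2^{−1} = 6 (mod 11).
  i = 5 (α = 2): (2−1)(2−6)(2−7)(2−3) = 1·(−4)·(−5)·(−1) = −20 ≡ 2, so v_5 = 2^{−1} = 6 (mod 11).
  v = [9, 2, 10, 6, 6].
Step 2: syndromes of r = [2, 4, 6, 5, 9] (all sums mod 11).
  S_0 = Σ v_i r_i = 9·2 + 2·4 + 10·6 + 6·5 + 6·9 = 170 ≡ 5.
  S_1 = Σ v_i α_i r_i = 9·1·2 + 2·6·4 + 10·7·6 + 6·3·5 + 6·2·9 = 684 ≡ 2.
  α_i^2 mod 11 = [1, 3, 5, 9, 4].
  S_2 = Σ v_i α_i^2 r_i = 9·1·2 + 2·3·4 + 10·5·6 + 6·9·5 + 6·4·9 = 828 ≡ 3.
  S = (5, 2, 3) ≠ 0, so r is not a codeword (an error is present).
Step 3: locate the error. For a single error e at position i, S_ℓ = v_i·e·α_i^ℓ, so α_err = S_1/S_0.
  S_0^{−1} = 5^{−1} = 9 (mod 11), so α_err = 2·9 = 18 ≡ 7 = α_3. Error position i = 3.
  Consistency check: S_2/S_1 = 3·6 = 18 ≡ 7 = α_err ✓ (single-error assumption holds).
Step 4: error magnitude e = S_0/v_3 = S_0·∏_{j≠3}(α_3 − α_j) = 5·10 = 50 ≡ 6 (mod 11).
Step 5: correct position 3: c_3 = r_3 − e = 6 − 6 ≡ 0 (mod 11). Hence c = [2, 4, 0, 5, 9].
  Check: interpolating c through the α_i gives m(x) = 6 + 7·x (degree < 2) with m(α_i) = c_i for every i, so c is indeed a codeword.


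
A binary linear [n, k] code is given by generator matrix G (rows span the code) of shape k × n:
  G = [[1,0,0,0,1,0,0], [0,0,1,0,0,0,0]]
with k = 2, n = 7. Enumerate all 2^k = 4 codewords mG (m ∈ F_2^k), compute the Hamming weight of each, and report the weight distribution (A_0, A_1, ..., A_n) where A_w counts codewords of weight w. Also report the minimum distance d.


Weight distribution: A_0 = 1, A_1 = 1, A_2 = 1, A_3 = 1. Minimum distance d = 1.

Enumerate all 2^2 = 4 messages m ∈ F_2^2.
For each, compute codeword c = mG in F_2^7, then tally its weight.
  m = 00 → c = 0000000, weight = 0.
  m = 10 → c = 1000100, weight = 2.
  m = 01 → c = 0010000, weight = 1.
  m = 11 → c = 1010100, weight = 3.
Tally weights:
  weight 0: 1 codewords.
  weight 1: 1 codewords.
  weight 2: 1 codewords.
  weight 3: 1 codewords.
Minimum distance d = smallest w > 0 with A_w > 0 = 1.
Sanity: Σ A_w = 4 = 2^2 = 4 ✓.


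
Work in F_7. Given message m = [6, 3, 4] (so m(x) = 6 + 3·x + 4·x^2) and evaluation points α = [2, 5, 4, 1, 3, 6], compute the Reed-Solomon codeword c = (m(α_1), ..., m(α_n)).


c = [0, 2, 5, 6, 2, 0]

Message polynomial: m(x) = 6 + 3·x + 4·x^2 (mod 7).
For each evaluation point α_i, compute m(α_i) mod 7:
  α_1 = 2: Horner steps 4 → 4 → 0, so m(2) = 0.
  α_2 = 5: Horner steps 4 → 2 → 2, so m(5) = 2.
  α_3 = 4: Horner steps 4 → 5 → 5, so m(4) = 5.
  α_4 = 1: Horner steps 4 → 0 → 6, so m(1) = 6.
  α_5 = 3: Horner steps 4 → 1 → 2, so m(3) = 2.
  α_6 = 6: Horner steps 4 → 6 → 0, so m(6) = 0.
Codeword c = [0, 2, 5, 6, 2, 0] ∈ F_7^6.


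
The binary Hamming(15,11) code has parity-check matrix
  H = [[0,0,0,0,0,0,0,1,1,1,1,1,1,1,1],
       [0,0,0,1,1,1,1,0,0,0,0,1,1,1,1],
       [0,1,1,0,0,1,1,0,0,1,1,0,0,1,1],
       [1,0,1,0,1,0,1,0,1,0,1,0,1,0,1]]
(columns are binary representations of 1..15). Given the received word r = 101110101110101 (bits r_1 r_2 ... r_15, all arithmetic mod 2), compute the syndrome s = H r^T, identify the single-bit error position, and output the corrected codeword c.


s = (1, 1, 1, 0)^T, error position = 14, corrected codeword c = 101110101110111

Compute s = H r^T mod 2 one row at a time:
  s_1 = 0 + 1 + 1 + 1 + 0 + 1 + 0 + 1 = 5 ≡ 1 (mod 2).
  s_2 = 1 + 1 + 0 + 1 + 0 + 1 + 0 + 1 = 5 ≡ 1 (mod 2).
  s_3 = 0 + 1 + 0 + 1 + 1 + 1 + 0 + 1 = 5 ≡ 1 (mod 2).
  s_4 = 1 + 1 + 1 + 1 + 1 + 1 + 1 + 1 = 8 ≡ 0 (mod 2).
s = (1, 1, 1, 0)^T — this equals column 14 of H (binary 1110), so error is at position 14.
Correct: flip bit 14 of r = 101110101110101 to get c = 101110101110111.


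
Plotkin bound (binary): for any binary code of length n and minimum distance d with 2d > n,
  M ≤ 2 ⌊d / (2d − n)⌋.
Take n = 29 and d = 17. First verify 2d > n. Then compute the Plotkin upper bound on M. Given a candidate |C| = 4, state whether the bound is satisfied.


Plotkin bound M ≤ 6; given |C| = 4 ≤ bound (satisfied).

Check applicability: 2d = 34, n = 29.
2d − n = 5 > 0, so Plotkin applies.
Compute d/(2d−n) = 17/5 ≈ 3.4000.
⌊d/(2d−n)⌋ = 3.
Plotkin bound: M ≤ 2·3 = 6.
Given |C| = 4, check: satisfied.
This |C| is below the Plotkin bound.


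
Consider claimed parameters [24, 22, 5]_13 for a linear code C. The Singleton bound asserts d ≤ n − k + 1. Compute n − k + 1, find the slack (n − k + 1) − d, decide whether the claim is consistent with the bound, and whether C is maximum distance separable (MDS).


Singleton RHS = n − k + 1 = 3, slack = -2, bound violated (no such code; not MDS).

Singleton bound: d ≤ n − k + 1.
Here n = 24, k = 22, so n − k + 1 = 3.
Given d = 5, check d ≤ 3: NO.
Slack = (n − k + 1) − d = -2.
The slack is negative: d = 5 exceeds n − k + 1 = 3 by 2, so the Singleton bound is violated and no linear [24, 22, 5]_13 code can exist. In particular it is not MDS (MDS requires d = n − k + 1 exactly).
Description: the claimed parameters are [24, 22, 5]_13; such a code would be impossible (violates the Singleton bound).


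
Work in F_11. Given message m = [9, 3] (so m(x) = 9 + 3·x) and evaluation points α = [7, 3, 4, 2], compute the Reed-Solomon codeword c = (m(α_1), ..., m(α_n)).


c = [8, 7, 10, 4]

Message polynomial: m(x) = 9 + 3·x (mod 11).
For each evaluation point α_i, compute m(α_i) mod 11:
  α_1 = 7: Horner steps 3 → 8, so m(7) = 8.
  α_2 = 3: Horner steps 3 → 7, so m(3) = 7.
  α_3 = 4: Horner steps 3 → 10, so m(4) = 10.
  α_4 = 2: Horner steps 3 → 4, so m(2) = 4.
Codeword c = [8, 7, 10, 4] ∈ F_11^4.


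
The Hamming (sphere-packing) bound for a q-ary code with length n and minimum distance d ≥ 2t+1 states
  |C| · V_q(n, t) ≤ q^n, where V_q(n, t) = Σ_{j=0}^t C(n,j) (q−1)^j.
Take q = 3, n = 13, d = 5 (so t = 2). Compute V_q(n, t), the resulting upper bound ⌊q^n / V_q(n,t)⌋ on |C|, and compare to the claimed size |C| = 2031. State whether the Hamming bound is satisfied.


V_q(n, t) = 339, q^n = 1594323, Hamming bound = 4703, |C| = 2031 ≤ bound (satisfied).

Step 1: Compute V_q(n, t) = Σ_{j=0}^2 C(n, j) (q−1)^j.
  j = 0: C(13,0)·(2)^0 = 1·1 = 1.
  j = 1: C(13,1)·(2)^1 = 13·2 = 26.
  j = 2: C(13,2)·(2)^2 = 78·4 = 312.
  V_q(n, t) = 1 + 26 + 312 = 339.
Step 2: q^n = 3^13 = 1594323.
Step 3: Hamming bound ⌊q^n / V_q(n,t)⌋ = ⌊1594323/339⌋ = 4703.
Step 4: Compare |C| = 2031 to 4703: satisfied.
The claimed |C| lies below the Hamming bound.


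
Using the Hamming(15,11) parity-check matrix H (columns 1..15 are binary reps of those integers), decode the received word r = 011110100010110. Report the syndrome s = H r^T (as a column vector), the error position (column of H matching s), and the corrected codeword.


s = (1, 1, 1, 1)^T, error position = 15, corrected codeword c = 011110100010111

Compute s = H r^T mod 2 one row at a time:
  s_1 = 0 + 0 + 0 + 1 + 0 + 1 + 1 + 0 = 3 ≡ 1 (mod 2).
  s_2 = 1 + 1 + 0 + 1 + 0 + 1 + 1 + 0 = 5 ≡ 1 (mod 2).
  s_3 = 1 + 1 + 0 + 1 + 0 + 1 + 1 + 0 = 5 ≡ 1 (mod 2).
  s_4 = 0 + 1 + 1 + 1 + 0 + 1 + 1 + 0 = 5 ≡ 1 (mod 2).
s = (1, 1, 1, 1)^T — this equals column 15 of H (binary 1111), so error is at position 15.
Correct: flip bit 15 of r = 011110100010110 to get c = 011110100010111.


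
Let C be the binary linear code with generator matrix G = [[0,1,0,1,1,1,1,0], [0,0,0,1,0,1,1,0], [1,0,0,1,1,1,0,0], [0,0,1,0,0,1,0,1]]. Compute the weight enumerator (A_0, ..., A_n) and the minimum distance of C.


Weight distribution: A_0 = 1, A_2 = 1, A_3 = 4, A_4 = 3, A_5 = 4, A_6 = 3. Minimum distance d = 2.

Enumerate all 2^4 = 16 messages m ∈ F_2^4.
For each, compute codeword c = mG in F_2^8, then tally its weight.
  m = 0000 → c = 00000000, weight = 0.
  m = 1000 → c = 01011110, weight = 5.
  m = 0100 → c = 00010110, weight = 3.
  m = 1100 → c = 01001000, weight = 2.
  m = 0010 → c = 10011100, weight = 4.
  m = 1010 → c = 11000010, weight = 3.
  m = 0110 → c = 10001010, weight = 3.
  m = 1110 → c = 11010100, weight = 4.
  m = 0001 → c = 00100101, weight = 3.
  m = 1001 → c = 01111011, weight = 6.
  m = 0101 → c = 00110011, weight = 4.
  m = 1101 → c = 01101101, weight = 5.
  m = 0011 → c = 10111001, weight = 5.
  m = 1011 → c = 11100111, weight = 6.
  m = 0111 → c = 10101111, weight = 6.
  m = 1111 → c = 11110001, weight = 5.
Tally weights:
  weight 0: 1 codewords.
  weight 2: 1 codewords.
  weight 3: 4 codewords.
  weight 4: 3 codewords.
  weight 5: 4 codewords.
  weight 6: 3 codewords.
Minimum distance d = smallest w > 0 with A_w > 0 = 2.
Sanity: Σ A_w = 16 = 2^4 = 16 ✓.


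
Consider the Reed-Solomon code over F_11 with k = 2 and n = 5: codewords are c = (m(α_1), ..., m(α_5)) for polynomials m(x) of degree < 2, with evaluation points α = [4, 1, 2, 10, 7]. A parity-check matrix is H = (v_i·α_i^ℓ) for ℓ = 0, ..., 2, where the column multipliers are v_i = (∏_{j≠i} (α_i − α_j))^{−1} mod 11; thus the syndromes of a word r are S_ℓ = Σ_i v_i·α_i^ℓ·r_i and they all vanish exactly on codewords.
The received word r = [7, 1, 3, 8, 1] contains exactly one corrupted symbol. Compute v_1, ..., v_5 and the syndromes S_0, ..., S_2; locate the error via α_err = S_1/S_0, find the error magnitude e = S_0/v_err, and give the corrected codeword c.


S = (2, 3, 10), error at position 5, error magnitude e = 10, c = [7, 1, 3, 8, 2].

Step 1: column multipliers v_i = (∏_{j≠i}(α_i − α_j))^{−1} mod 11.
  i = 1 (α = 4): (4−1)(4−2)(4−10)(4−7) = 3·2·(−6)·(−3) = 108 ≡ 9, so v_1 = 9^{−1} = 5 (mod 11).
  i = 2 (α = 1): (1−4)(1−2)(1−10)(1−7) = (−3)·(−1)·(−9)·(−6) = 162 ≡ 8, so v_2 = 8^{−1} = 7 (mod 11).
  i = 3 (α = 2): (2−4)(2−1)(2−10)(2−7) = (−2)·1·(−8)·(−5) = −80 ≡ 8, so v_3 = 8^{−1} = 7 (mod 11).
  i = 4 (α = 10): (10−4)(10−1)(10−2)(10−7) = 6·9·8·3 = 1296 ≡ 9, so v_4 = 9^{−1} = 5 (mod 11).
  i = 5 (α = 7): (7−4)(7−1)(7−2)(7−10) = 3·6·5·(−3) = −270 ≡ 5, so v_5 = 5^{−1} = 9 (mod 11).
  v = [5, 7, 7, 5, 9].
Step 2: syndromes of r = [7, 1, 3, 8, 1] (all sums mod 11).
  S_0 = Σ v_i r_i = 5·7 + 7·1 + 7·3 + 5·8 + 9·1 = 112 ≡ 2.
  S_1 = Σ v_i α_i r_i = 5·4·7 + 7·1·1 + 7·2·3 + 5·10·8 + 9·7·1 = 652 ≡ 3.
  α_i^2 mod 11 = [5, 1, 4, 1, 5].
  S_2 = Σ v_i α_i^2 r_i = 5·5·7 + 7·1·1 + 7·4·3 + 5·1·8 + 9·5·1 = 351 ≡ 10.
  S = (2, 3, 10) ≠ 0, so r is not a codeword (an error is present).
Step 3: locate the error. For a single error e at position i, S_ℓ = v_i·e·α_i^ℓ, so α_err = S_1/S_0.
  S_0^{−1} = 2^{−1} = 6 (mod 11), so α_err = 3·6 = 18 ≡ 7 = α_5. Error position i = 5.
  Consistency check: S_2/S_1 = 10·4 = 40 ≡ 7 = α_err ✓ (single-error assumption holds).
Step 4: error magnitude e = S_0/v_5 = S_0·∏_{j≠5}(α_5 − α_j) = 2·5 = 10 ≡ 10 (mod 11).
Step 5: correct position 5: c_5 = r_5 − e = 1 − 10 ≡ 2 (mod 11). Hence c = [7, 1, 3, 8, 2].
  Check: interpolating c through the α_i gives m(x) = 10 + 2·x (degree < 2) with m(α_i) = c_i for every i, so c is indeed a codeword.


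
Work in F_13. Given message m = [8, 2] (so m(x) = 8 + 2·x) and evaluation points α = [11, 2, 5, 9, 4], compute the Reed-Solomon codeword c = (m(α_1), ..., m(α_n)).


c = [4, 12, 5, 0, 3]

Message polynomial: m(x) = 8 + 2·x (mod 13).
For each evaluation point α_i, compute m(α_i) mod 13:
  α_1 = 11: Horner steps 2 → 4, so m(11) = 4.
  α_2 = 2: Horner steps 2 → 12, so m(2) = 12.
  α_3 = 5: Horner steps 2 → 5, so m(5) = 5.
  α_4 = 9: Horner steps 2 → 0, so m(9) = 0.
  α_5 = 4: Horner steps 2 → 3, so m(4) = 3.
Codeword c = [4, 12, 5, 0, 3] ∈ F_13^5.


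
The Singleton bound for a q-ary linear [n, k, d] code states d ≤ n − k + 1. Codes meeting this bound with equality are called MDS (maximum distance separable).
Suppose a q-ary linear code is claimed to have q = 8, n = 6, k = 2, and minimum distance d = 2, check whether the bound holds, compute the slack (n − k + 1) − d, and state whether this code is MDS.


Singleton RHS = n − k + 1 = 5, slack = 3, bound satisfied, not MDS.

Singleton bound: d ≤ n − k + 1.
Here n = 6, k = 2, so n − k + 1 = 5.
Given d = 2, check d ≤ 5: YES.
Slack = (n − k + 1) − d = 3.
The code is NOT MDS (slack = 3 > 0).
Description: the claimed parameters are [6, 2, 2]_8; such a code would be non-MDS.


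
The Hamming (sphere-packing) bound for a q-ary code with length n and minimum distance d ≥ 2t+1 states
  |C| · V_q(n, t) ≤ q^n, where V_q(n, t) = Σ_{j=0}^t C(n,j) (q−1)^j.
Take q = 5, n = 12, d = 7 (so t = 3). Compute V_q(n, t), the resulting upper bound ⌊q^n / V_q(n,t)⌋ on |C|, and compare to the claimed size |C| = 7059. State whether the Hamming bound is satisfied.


V_q(n, t) = 15185, q^n = 244140625, Hamming bound = 16077, |C| = 7059 ≤ bound (satisfied).

Step 1: Compute V_q(n, t) = Σ_{j=0}^3 C(n, j) (q−1)^j.
  j = 0: C(12,0)·(4)^0 = 1·1 = 1.
  j = 1: C(12,1)·(4)^1 = 12·4 = 48.
  j = 2: C(12,2)·(4)^2 = 66·16 = 1056.
  j = 3: C(12,3)·(4)^3 = 220·64 = 14080.
  V_q(n, t) = 1 + 48 + 1056 + 14080 = 15185.
Step 2: q^n = 5^12 = 244140625.
Step 3: Hamming bound ⌊q^n / V_q(n,t)⌋ = ⌊244140625/15185⌋ = 16077.
Step 4: Compare |C| = 7059 to 16077: satisfied.
The claimed |C| lies below the Hamming bound.


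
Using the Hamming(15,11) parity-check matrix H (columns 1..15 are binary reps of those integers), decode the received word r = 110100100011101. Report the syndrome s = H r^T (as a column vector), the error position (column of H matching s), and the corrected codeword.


s = (0, 1, 0, 1)^T, error position = 5, corrected codeword c = 110110100011101

Compute s = H r^T mod 2 one row at a time:
  s_1 = 0 + 0 + 0 + 1 + 1 + 1 + 0 + 1 = 4 ≡ 0 (mod 2).
  s_2 = 1 + 0 + 0 + 1 + 1 + 1 + 0 + 1 = 5 ≡ 1 (mod 2).
  s_3 = 1 + 0 + 0 + 1 + 0 + 1 + 0 + 1 = 4 ≡ 0 (mod 2).
  s_4 = 1 + 0 + 0 + 1 + 0 + 1 + 1 + 1 = 5 ≡ 1 (mod 2).
s = (0, 1, 0, 1)^T — this equals column 5 of H (binary 0101), so error is at position 5.
Correct: flip bit 5 of r = 110100100011101 to get c = 110110100011101.


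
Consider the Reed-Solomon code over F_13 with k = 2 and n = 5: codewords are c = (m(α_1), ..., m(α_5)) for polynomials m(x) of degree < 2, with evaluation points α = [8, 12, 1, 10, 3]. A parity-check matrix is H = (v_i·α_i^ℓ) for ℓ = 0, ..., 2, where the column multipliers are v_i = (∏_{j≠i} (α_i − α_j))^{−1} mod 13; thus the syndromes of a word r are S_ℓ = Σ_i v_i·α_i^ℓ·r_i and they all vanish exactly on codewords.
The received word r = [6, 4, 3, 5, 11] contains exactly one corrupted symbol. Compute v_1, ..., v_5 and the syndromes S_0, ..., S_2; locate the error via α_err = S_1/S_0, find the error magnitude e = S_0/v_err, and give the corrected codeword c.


S = (5, 2, 6), error at position 5, error magnitude e = 9, c = [6, 4, 3, 5, 2].

Step 1: column multipliers v_i = (∏_{j≠i}(α_i − α_j))^{−1} mod 13.
  i = 1 (α = 8): (8−12)(8−1)(8−10)(8−3) = (−4)·7·(−2)·5 = 280 ≡ 7, so v_1 = 7^{−1} = 2 (mod 13).
  i = 2 (α = 12): (12−8)(12−1)(12−10)(12−3) = 4·11·2·9 = 792 ≡ 12, so v_2 = 12^{−1} = 12 (mod 13).
  i = 3 (α = 1): (1−8)(1−12)(1−10)(1−3) = (−7)·(−11)·(−9)·(−2) = 1386 ≡ 8, so v_3 = 8^{−1} = 5 (mod 13).
  i = 4 (α = 10): (10−8)(10−12)(10−1)(10−3) = 2·(−2)·9·7 = −252 ≡ 8, so v_4 = 8^{−1} = 5 (mod 13).
  i = 5 (α = 3): (3−8)(3−12)(3−1)(3−10) = (−5)·(−9)·2·(−7) = −630 ≡ 7, so v_5 = 7^{−1} = 2 (mod 13).
  v = [2, 12, 5, 5, 2].
Step 2: syndromes of r = [6, 4, 3, 5, 11] (all sums mod 13).
  S_0 = Σ v_i r_i = 2·6 + 12·4 + 5·3 + 5·5 + 2·11 = 122 ≡ 5.
  S_1 = Σ v_i α_i r_i = 2·8·6 + 12·12·4 + 5·1·3 + 5·10·5 + 2·3·11 = 1003 ≡ 2.
  α_i^2 mod 13 = [12, 1, 1, 9, 9].
  S_2 = Σ v_i α_i^2 r_i = 2·12·6 + 12·1·4 + 5·1·3 + 5·9·5 + 2·9·11 = 630 ≡ 6.
  S = (5, 2, 6) ≠ 0, so r is not a codeword (an error is present).
Step 3: locate the error. For a single error e at position i, S_ℓ = v_i·e·α_i^ℓ, so α_err = S_1/S_0.
  S_0^{−1} = 5^{−1} = 8 (mod 13), so α_err = 2·8 = 16 ≡ 3 = α_5. Error position i = 5.
  Consistency check: S_2/S_1 = 6·7 = 42 ≡ 3 = α_err ✓ (single-error assumption holds).
Step 4: error magnitude e = S_0/v_5 = S_0·∏_{j≠5}(α_5 − α_j) = 5·7 = 35 ≡ 9 (mod 13).
Step 5: correct position 5: c_5 = r_5 − e = 11 − 9 ≡ 2 (mod 13). Hence c = [6, 4, 3, 5, 2].
  Check: interpolating c through the α_i gives m(x) = 10 + 6·x (degree < 2) with m(α_i) = c_i for every i, so c is indeed a codeword.


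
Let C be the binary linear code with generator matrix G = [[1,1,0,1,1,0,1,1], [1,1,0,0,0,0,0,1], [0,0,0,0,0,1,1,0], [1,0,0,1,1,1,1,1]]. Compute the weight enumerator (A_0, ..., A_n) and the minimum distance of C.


Weight distribution: A_0 = 1, A_2 = 3, A_3 = 6, A_4 = 1, A_5 = 2, A_6 = 3. Minimum distance d = 2.

Enumerate all 2^4 = 16 messages m ∈ F_2^4.
For each, compute codeword c = mG in F_2^8, then tally its weight.
  m = 0000 → c = 00000000, weight = 0.
  m = 1000 → c = 11011011, weight = 6.
  m = 0100 → c = 11000001, weight = 3.
  m = 1100 → c = 00011010, weight = 3.
  m = 0010 → c = 00000110, weight = 2.
  m = 1010 → c = 11011101, weight = 6.
  m = 0110 → c = 11000111, weight = 5.
  m = 1110 → c = 00011100, weight = 3.
  m = 0001 → c = 10011111, weight = 6.
  m = 1001 → c = 01000100, weight = 2.
  m = 0101 → c = 01011110, weight = 5.
  m = 1101 → c = 10000101, weight = 3.
  m = 0011 → c = 10011001, weight = 4.
  m = 1011 → c = 01000010, weight = 2.
  m = 0111 → c = 01011000, weight = 3.
  m = 1111 → c = 10000011, weight = 3.
Tally weights:
  weight 0: 1 codewords.
  weight 2: 3 codewords.
  weight 3: 6 codewords.
  weight 4: 1 codewords.
  weight 5: 2 codewords.
  weight 6: 3 codewords.
Minimum distance d = smallest w > 0 with A_w > 0 = 2.
Sanity: Σ A_w = 16 = 2^4 = 16 ✓.


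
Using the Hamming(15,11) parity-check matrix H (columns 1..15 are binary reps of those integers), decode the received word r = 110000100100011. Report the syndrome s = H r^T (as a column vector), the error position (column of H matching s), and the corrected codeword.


s = (1, 1, 1, 1)^T, error position = 15, corrected codeword c = 110000100100010

Compute s = H r^T mod 2 one row at a time:
  s_1 = 0 + 0 + 1 + 0 + 0 + 0 + 1 + 1 = 3 ≡ 1 (mod 2).
  s_2 = 0 + 0 + 0 + 1 + 0 + 0 + 1 + 1 = 3 ≡ 1 (mod 2).
  s_3 = 1 + 0 + 0 + 1 + 1 + 0 + 1 + 1 = 5 ≡ 1 (mod 2).
  s_4 = 1 + 0 + 0 + 1 + 0 + 0 + 0 + 1 = 3 ≡ 1 (mod 2).
s = (1, 1, 1, 1)^T — this equals column 15 of H (binary 1111), so error is at position 15.
Correct: flip bit 15 of r = 110000100100011 to get c = 110000100100010.


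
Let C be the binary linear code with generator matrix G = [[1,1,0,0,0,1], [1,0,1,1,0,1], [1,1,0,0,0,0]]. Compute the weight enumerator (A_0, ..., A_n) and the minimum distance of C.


Weight distribution: A_0 = 1, A_1 = 1, A_2 = 1, A_3 = 3, A_4 = 2. Minimum distance d = 1.

Enumerate all 2^3 = 8 messages m ∈ F_2^3.
For each, compute codeword c = mG in F_2^6, then tally its weight.
  m = 000 → c = 000000, weight = 0.
  m = 100 → c = 110001, weight = 3.
  m = 010 → c = 101101, weight = 4.
  m = 110 → c = 011100, weight = 3.
  m = 001 → c = 110000, weight = 2.
  m = 101 → c = 000001, weight = 1.
  m = 011 → c = 011101, weight = 4.
  m = 111 → c = 101100, weight = 3.
Tally weights:
  weight 0: 1 codewords.
  weight 1: 1 codewords.
  weight 2: 1 codewords.
  weight 3: 3 codewords.
  weight 4: 2 codewords.
Minimum distance d = smallest w > 0 with A_w > 0 = 1.
Sanity: Σ A_w = 8 = 2^3 = 8 ✓.


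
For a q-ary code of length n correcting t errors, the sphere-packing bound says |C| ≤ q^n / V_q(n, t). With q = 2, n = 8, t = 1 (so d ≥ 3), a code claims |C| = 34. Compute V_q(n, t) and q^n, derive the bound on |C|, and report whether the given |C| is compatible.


V_q(n, t) = 9, q^n = 256, Hamming bound = 28, |C| = 34 > bound (violated).

Step 1: Compute V_q(n, t) = Σ_{j=0}^1 C(n, j) (q−1)^j.
  j = 0: C(8,0)·(1)^0 = 1·1 = 1.
  j = 1: C(8,1)·(1)^1 = 8·1 = 8.
  V_q(n, t) = 1 + 8 = 9.
Step 2: q^n = 2^8 = 256.
Step 3: Hamming bound ⌊q^n / V_q(n,t)⌋ = ⌊256/9⌋ = 28.
Step 4: Compare |C| = 34 to 28: violated.
The claimed |C| lies above the Hamming bound, so no 2-ary code of length 8 with d ≥ 3 can have 34 codewords.


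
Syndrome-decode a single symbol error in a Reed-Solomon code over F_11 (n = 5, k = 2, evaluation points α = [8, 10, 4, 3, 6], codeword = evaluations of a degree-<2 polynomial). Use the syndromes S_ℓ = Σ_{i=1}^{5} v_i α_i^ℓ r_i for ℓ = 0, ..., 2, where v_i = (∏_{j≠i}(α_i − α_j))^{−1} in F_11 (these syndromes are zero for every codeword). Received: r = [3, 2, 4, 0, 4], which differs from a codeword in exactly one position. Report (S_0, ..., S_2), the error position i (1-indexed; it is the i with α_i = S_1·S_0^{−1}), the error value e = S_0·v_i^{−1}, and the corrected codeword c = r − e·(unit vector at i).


S = (3, 1, 4), error at position 3, error magnitude e = 10, c = [3, 2, 5, 0, 4].

Step 1: column multipliers v_i = (∏_{j≠i}(α_i − α_j))^{−1} mod 11.
  i = 1 (α = 8): (8−10)(8−4)(8−3)(8−6) = (−2)·4·5·2 = −80 ≡ 8, so v_1 = 8^{−1} = 7 (mod 11).
  i = 2 (α = 10): (10−8)(10−4)(10−3)(10−6) = 2·6·7·4 = 336 ≡ 6, so v_2 = 6^{−1} = 2 (mod 11).
  i = 3 (α = 4): (4−8)(4−10)(4−3)(4−6) = (−4)·(−6)·1·(−2) = −48 ≡ 7, so v_3 = 7^{−1} = 8 (mod 11).
  i = 4 (α = 3): (3−8)(3−10)(3−4)(3−6) = (−5)·(−7)·(−1)·(−3) = 105 ≡ 6, so v_4 = 6^{−1} = 2 (mod 11).
  i = 5 (α = 6): (6−8)(6−10)(6−4)(6−3) = (−2)·(−4)·2·3 = 48 ≡ 4, so v_5 = 4^{−1} = 3 (mod 11).
  v = [7, 2, 8, 2, 3].
Step 2: syndromes of r = [3, 2, 4, 0, 4] (all sums mod 11).
  S_0 = Σ v_i r_i = 7·3 + 2·2 + 8·4 + 2·0 + 3·4 = 69 ≡ 3.
  S_1 = Σ v_i α_i r_i = 7·8·3 + 2·10·2 + 8·4·4 + 2·3·0 + 3·6·4 = 408 ≡ 1.
  α_i^2 mod 11 = [9, 1, 5, 9, 3].
  S_2 = Σ v_i α_i^2 r_i = 7·9·3 + 2·1·2 + 8·5·4 + 2·9·0 + 3·3·4 = 389 ≡ 4.
  S = (3, 1, 4) ≠ 0, so r is not a codeword (an error is present).
Step 3: locate the error. For a single error e at position i, S_ℓ = v_i·e·α_i^ℓ, so α_err = S_1/S_0.
  S_0^{−1} = 3^{−1} = 4 (mod 11), so α_err = 1·4 = 4 ≡ 4 = α_3. Error position i = 3.
  Consistency check: S_2/S_1 = 4·1 = 4 ≡ 4 = α_err ✓ (single-error assumption holds).
Step 4: error magnitude e = S_0/v_3 = S_0·∏_{j≠3}(α_3 − α_j) = 3·7 = 21 ≡ 10 (mod 11).
Step 5: correct position 3: c_3 = r_3 − e = 4 − 10 ≡ 5 (mod 11). Hence c = [3, 2, 5, 0, 4].
  Check: interpolating c through the α_i gives m(x) = 7 + 5·x (degree < 2) with m(α_i) = c_i for every i, so c is indeed a codeword.


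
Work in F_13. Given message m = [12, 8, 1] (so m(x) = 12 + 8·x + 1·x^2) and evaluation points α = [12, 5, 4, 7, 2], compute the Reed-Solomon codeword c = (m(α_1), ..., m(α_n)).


c = [5, 12, 8, 0, 6]

Message polynomial: m(x) = 12 + 8·x + 1·x^2 (mod 13).
For each evaluation point α_i, compute m(α_i) mod 13:
  α_1 = 12: Horner steps 1 → 7 → 5, so m(12) = 5.
  α_2 = 5: Horner steps 1 → 0 → 12, so m(5) = 12.
  α_3 = 4: Horner steps 1 → 12 → 8, so m(4) = 8.
  α_4 = 7: Horner steps 1 → 2 → 0, so m(7) = 0.
  α_5 = 2: Horner steps 1 → 10 → 6, so m(2) = 6.
Codeword c = [5, 12, 8, 0, 6] ∈ F_13^5.


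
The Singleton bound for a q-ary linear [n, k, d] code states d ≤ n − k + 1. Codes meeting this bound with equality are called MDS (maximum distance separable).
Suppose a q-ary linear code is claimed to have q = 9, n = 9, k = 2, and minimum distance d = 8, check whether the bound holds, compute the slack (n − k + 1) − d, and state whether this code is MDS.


Singleton RHS = n − k + 1 = 8, slack = 0, bound satisfied, MDS.

Singleton bound: d ≤ n − k + 1.
Here n = 9, k = 2, so n − k + 1 = 8.
Given d = 8, check d ≤ 8: YES.
Slack = (n − k + 1) − d = 0.
The code is MDS (slack = 0).
Description: the claimed parameters are [9, 2, 8]_9; such a code would be MDS (meets Singleton bound).


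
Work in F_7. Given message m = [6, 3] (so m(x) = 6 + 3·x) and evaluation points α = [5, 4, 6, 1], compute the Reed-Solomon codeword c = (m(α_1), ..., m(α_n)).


c = [0, 4, 3, 2]

Message polynomial: m(x) = 6 + 3·x (mod 7).
For each evaluation point α_i, compute m(α_i) mod 7:
  α_1 = 5: Horner steps 3 → 0, so m(5) = 0.
  α_2 = 4: Horner steps 3 → 4, so m(4) = 4.
  α_3 = 6: Horner steps 3 → 3, so m(6) = 3.
  α_4 = 1: Horner steps 3 → 2, so m(1) = 2.
Codeword c = [0, 4, 3, 2] ∈ F_7^4.


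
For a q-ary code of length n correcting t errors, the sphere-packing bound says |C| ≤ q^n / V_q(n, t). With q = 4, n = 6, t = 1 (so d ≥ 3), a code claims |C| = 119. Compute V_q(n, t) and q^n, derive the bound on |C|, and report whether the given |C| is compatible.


V_q(n, t) = 19, q^n = 4096, Hamming bound = 215, |C| = 119 ≤ bound (satisfied).

Step 1: Compute V_q(n, t) = Σ_{j=0}^1 C(n, j) (q−1)^j.
  j = 0: C(6,0)·(3)^0 = 1·1 = 1.
  j = 1: C(6,1)·(3)^1 = 6·3 = 18.
  V_q(n, t) = 1 + 18 = 19.
Step 2: q^n = 4^6 = 4096.
Step 3: Hamming bound ⌊q^n / V_q(n,t)⌋ = ⌊4096/19⌋ = 215.
Step 4: Compare |C| = 119 to 215: satisfied.
The claimed |C| lies below the Hamming bound.


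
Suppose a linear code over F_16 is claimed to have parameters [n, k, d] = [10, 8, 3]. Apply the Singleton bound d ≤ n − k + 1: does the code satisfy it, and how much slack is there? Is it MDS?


Singleton RHS = n − k + 1 = 3, slack = 0, bound satisfied, MDS.

Singleton bound: d ≤ n − k + 1.
Here n = 10, k = 8, so n − k + 1 = 3.
Given d = 3, check d ≤ 3: YES.
Slack = (n − k + 1) − d = 0.
The code is MDS (slack = 0).
Description: the claimed parameters are [10, 8, 3]_16; such a code would be MDS (meets Singleton bound).


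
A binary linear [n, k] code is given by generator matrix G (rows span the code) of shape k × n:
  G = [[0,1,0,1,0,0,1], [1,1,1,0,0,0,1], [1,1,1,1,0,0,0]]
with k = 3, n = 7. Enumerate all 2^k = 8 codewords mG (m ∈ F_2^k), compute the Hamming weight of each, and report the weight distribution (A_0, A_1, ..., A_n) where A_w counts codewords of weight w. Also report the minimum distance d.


Weight distribution: A_0 = 1, A_1 = 1, A_2 = 1, A_3 = 3, A_4 = 2. Minimum distance d = 1.

Enumerate all 2^3 = 8 messages m ∈ F_2^3.
For each, compute codeword c = mG in F_2^7, then tally its weight.
  m = 000 → c = 0000000, weight = 0.
  m = 100 → c = 0101001, weight = 3.
  m = 010 → c = 1110001, weight = 4.
  m = 110 → c = 1011000, weight = 3.
  m = 001 → c = 1111000, weight = 4.
  m = 101 → c = 1010001, weight = 3.
  m = 011 → c = 0001001, weight = 2.
  m = 111 → c = 0100000, weight = 1.
Tally weights:
  weight 0: 1 codewords.
  weight 1: 1 codewords.
  weight 2: 1 codewords.
  weight 3: 3 codewords.
  weight 4: 2 codewords.
Minimum distance d = smallest w > 0 with A_w > 0 = 1.
Sanity: Σ A_w = 8 = 2^3 = 8 ✓.


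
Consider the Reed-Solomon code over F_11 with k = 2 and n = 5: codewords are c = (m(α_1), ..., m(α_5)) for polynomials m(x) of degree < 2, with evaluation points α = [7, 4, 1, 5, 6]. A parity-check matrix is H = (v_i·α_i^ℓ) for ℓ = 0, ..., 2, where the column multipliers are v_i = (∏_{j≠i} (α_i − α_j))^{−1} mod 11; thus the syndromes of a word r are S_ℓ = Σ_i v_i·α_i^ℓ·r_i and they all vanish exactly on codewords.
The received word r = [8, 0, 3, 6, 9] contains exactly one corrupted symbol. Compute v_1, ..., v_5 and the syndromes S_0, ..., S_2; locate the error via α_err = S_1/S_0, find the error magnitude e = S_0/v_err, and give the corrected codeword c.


S = (5, 3, 4), error at position 4, error magnitude e = 7, c = [8, 0, 3, 10, 9].

Step 1: column multipliers v_i = (∏_{j≠i}(α_i − α_j))^{−1} mod 11.
  i = 1 (α = 7): (7−4)(7−1)(7−5)(7−6) = 3·6·2·1 = 36 ≡ 3, so v_1 = 3^{−1} = 4 (mod 11).
  i = 2 (α = 4): (4−7)(4−1)(4−5)(4−6) = (−3)·3·(−1)·(−2) = −18 ≡ 4, so v_2 = 4^{−1} = 3 (mod 11).
  i = 3 (α = 1): (1−7)(1−4)(1−5)(1−6) = (−6)·(−3)·(−4)·(−5) = 360 ≡ 8, so v_3 = 8^{−1} = 7 (mod 11).
  i = 4 (α = 5): (5−7)(5−4)(5−1)(5−6) = (−2)·1·4·(−1) = 8 ≡ 8, so v_4 = 8^{−1} = 7 (mod 11).
  i = 5 (α = 6): (6−7)(6−4)(6−1)(6−5) = (−1)·2·5·1 = −10 ≡ 1, so v_5 = 1^{−1} = 1 (mod 11).
  v = [4, 3, 7, 7, 1].
Step 2: syndromes of r = [8, 0, 3, 6, 9] (all sums mod 11).
  S_0 = Σ v_i r_i = 4·8 + 3·0 + 7·3 + 7·6 + 1·9 = 104 ≡ 5.
  S_1 = Σ v_i α_i r_i = 4·7·8 + 3·4·0 + 7·1·3 + 7·5·6 + 1·6·9 = 509 ≡ 3.
  α_i^2 mod 11 = [5, 5, 1, 3, 3].
  S_2 = Σ v_i α_i^2 r_i = 4·5·8 + 3·5·0 + 7·1·3 + 7·3·6 + 1·3·9 = 334 ≡ 4.
  S = (5, 3, 4) ≠ 0, so r is not a codeword (an error is present).
Step 3: locate the error. For a single error e at position i, S_ℓ = v_i·e·α_i^ℓ, so α_err = S_1/S_0.
  S_0^{−1} = 5^{−1} = 9 (mod 11), so α_err = 3·9 = 27 ≡ 5 = α_4. Error position i = 4.
  Consistency check: S_2/S_1 = 4·4 = 16 ≡ 5 = α_err ✓ (single-error assumption holds).
Step 4: error magnitude e = S_0/v_4 = S_0·∏_{j≠4}(α_4 − α_j) = 5·8 = 40 ≡ 7 (mod 11).
Step 5: correct position 4: c_4 = r_4 − e = 6 − 7 ≡ 10 (mod 11). Hence c = [8, 0, 3, 10, 9].
  Check: interpolating c through the α_i gives m(x) = 4 + 10·x (degree < 2) with m(α_i) = c_i for every i, so c is indeed a codeword.


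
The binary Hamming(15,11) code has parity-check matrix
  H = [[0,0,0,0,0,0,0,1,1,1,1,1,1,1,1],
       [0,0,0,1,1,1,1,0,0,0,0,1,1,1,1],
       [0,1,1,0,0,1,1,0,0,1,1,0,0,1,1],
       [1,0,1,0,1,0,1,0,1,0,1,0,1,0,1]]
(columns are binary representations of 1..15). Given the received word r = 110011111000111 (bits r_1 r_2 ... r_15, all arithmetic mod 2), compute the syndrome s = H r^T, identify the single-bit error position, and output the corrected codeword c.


s = (1, 0, 1, 0)^T, error position = 10, corrected codeword c = 110011111100111

Compute s = H r^T mod 2 one row at a time:
  s_1 = 1 + 1 + 0 + 0 + 0 + 1 + 1 + 1 = 5 ≡ 1 (mod 2).
  s_2 = 0 + 1 + 1 + 1 + 0 + 1 + 1 + 1 = 6 ≡ 0 (mod 2).
  s_3 = 1 + 0 + 1 + 1 + 0 + 0 + 1 + 1 = 5 ≡ 1 (mod 2).
  s_4 = 1 + 0 + 1 + 1 + 1 + 0 + 1 + 1 = 6 ≡ 0 (mod 2).
s = (1, 0, 1, 0)^T — this equals column 10 of H (binary 1010), so error is at position 10.
Correct: flip bit 10 of r = 110011111000111 to get c = 110011111100111.


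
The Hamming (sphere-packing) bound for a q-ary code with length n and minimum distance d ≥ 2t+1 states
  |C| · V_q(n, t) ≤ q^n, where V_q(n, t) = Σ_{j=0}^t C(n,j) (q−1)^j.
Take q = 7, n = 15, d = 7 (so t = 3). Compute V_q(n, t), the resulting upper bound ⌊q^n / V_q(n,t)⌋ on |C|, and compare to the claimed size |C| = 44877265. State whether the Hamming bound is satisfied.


V_q(n, t) = 102151, q^n = 4747561509943, Hamming bound = 46475918, |C| = 44877265 ≤ bound (satisfied).

Step 1: Compute V_q(n, t) = Σ_{j=0}^3 C(n, j) (q−1)^j.
  j = 0: C(15,0)·(6)^0 = 1·1 = 1.
  j = 1: C(15,1)·(6)^1 = 15·6 = 90.
  j = 2: C(15,2)·(6)^2 = 105·36 = 3780.
  j = 3: C(15,3)·(6)^3 = 455·216 = 98280.
  V_q(n, t) = 1 + 90 + 3780 + 98280 = 102151.
Step 2: q^n = 7^15 = 4747561509943.
Step 3: Hamming bound ⌊q^n / V_q(n,t)⌋ = ⌊4747561509943/102151⌋ = 46475918.
Step 4: Compare |C| = 44877265 to 46475918: satisfied.
The claimed |C| lies below the Hamming bound.


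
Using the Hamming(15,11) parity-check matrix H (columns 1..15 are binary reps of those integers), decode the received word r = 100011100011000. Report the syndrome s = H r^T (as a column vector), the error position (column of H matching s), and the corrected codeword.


s = (0, 0, 1, 0)^T, error position = 2, corrected codeword c = 110011100011000

Compute s = H r^T mod 2 one row at a time:
  s_1 = 0 + 0 + 0 + 1 + 1 + 0 + 0 + 0 = 2 ≡ 0 (mod 2).
  s_2 = 0 + 1 + 1 + 1 + 1 + 0 + 0 + 0 = 4 ≡ 0 (mod 2).
  s_3 = 0 + 0 + 1 + 1 + 0 + 1 + 0 + 0 = 3 ≡ 1 (mod 2).
  s_4 = 1 + 0 + 1 + 1 + 0 + 1 + 0 + 0 = 4 ≡ 0 (mod 2).
s = (0, 0, 1, 0)^T — this equals column 2 of H (binary 0010), so error is at position 2.
Correct: flip bit 2 of r = 100011100011000 to get c = 110011100011000.


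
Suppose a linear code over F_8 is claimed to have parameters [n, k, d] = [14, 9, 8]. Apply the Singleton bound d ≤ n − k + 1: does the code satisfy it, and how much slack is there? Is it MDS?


Singleton RHS = n − k + 1 = 6, slack = -2, bound violated (no such code; not MDS).

Singleton bound: d ≤ n − k + 1.
Here n = 14, k = 9, so n − k + 1 = 6.
Given d = 8, check d ≤ 6: NO.
Slack = (n − k + 1) − d = -2.
The slack is negative: d = 8 exceeds n − k + 1 = 6 by 2, so the Singleton bound is violated and no linear [14, 9, 8]_8 code can exist. In particular it is not MDS (MDS requires d = n − k + 1 exactly).
Description: the claimed parameters are [14, 9, 8]_8; such a code would be impossible (violates the Singleton bound).


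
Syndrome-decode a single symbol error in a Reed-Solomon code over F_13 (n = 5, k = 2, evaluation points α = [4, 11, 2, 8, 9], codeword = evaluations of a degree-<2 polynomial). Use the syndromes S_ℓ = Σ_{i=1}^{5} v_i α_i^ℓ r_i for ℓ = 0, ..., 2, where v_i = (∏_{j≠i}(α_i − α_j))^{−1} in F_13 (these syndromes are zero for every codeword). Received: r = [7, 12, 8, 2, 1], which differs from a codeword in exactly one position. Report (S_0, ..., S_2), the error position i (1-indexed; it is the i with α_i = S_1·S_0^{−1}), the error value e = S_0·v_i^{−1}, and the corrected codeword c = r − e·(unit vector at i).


S = (11, 5, 7), error at position 1, error magnitude e = 1, c = [6, 12, 8, 2, 1].

Step 1: column multipliers v_i = (∏_{j≠i}(α_i − α_j))^{−1} mod 13.
  i = 1 (α = 4): (4−11)(4−2)(4−8)(4−9) = (−7)·2·(−4)·(−5) = −280 ≡ 6, so v_1 = 6^{−1} = 11 (mod 13).
  i = 2 (α = 11): (11−4)(11−2)(11−8)(11−9) = 7·9·3·2 = 378 ≡ 1, so v_2 = 1^{−1} = 1 (mod 13).
  i = 3 (α = 2): (2−4)(2−11)(2−8)(2−9) = (−2)·(−9)·(−6)·(−7) = 756 ≡ 2, so v_3 = 2^{−1} = 7 (mod 13).
  i = 4 (α = 8): (8−4)(8−11)(8−2)(8−9) = 4·(−3)·6·(−1) = 72 ≡ 7, so v_4 = 7^{−1} = 2 (mod 13).
  i = 5 (α = 9): (9−4)(9−11)(9−2)(9−8) = 5·(−2)·7·1 = −70 ≡ 8, so v_5 = 8^{−1} = 5 (mod 13).
  v = [11, 1, 7, 2, 5].
Step 2: syndromes of r = [7, 12, 8, 2, 1] (all sums mod 13).
  S_0 = Σ v_i r_i = 11·7 + 1·12 + 7·8 + 2·2 + 5·1 = 154 ≡ 11.
  S_1 = Σ v_i α_i r_i = 11·4·7 + 1·11·12 + 7·2·8 + 2·8·2 + 5·9·1 = 629 ≡ 5.
  α_i^2 mod 13 = [3, 4, 4, 12, 3].
  S_2 = Σ v_i α_i^2 r_i = 11·3·7 + 1·4·12 + 7·4·8 + 2·12·2 + 5·3·1 = 566 ≡ 7.
  S = (11, 5, 7) ≠ 0, so r is not a codeword (an error is present).
Step 3: locate the error. For a single error e at position i, S_ℓ = v_i·e·α_i^ℓ, so α_err = S_1/S_0.
  S_0^{−1} = 11^{−1} = 6 (mod 13), so α_err = 5·6 = 30 ≡ 4 = α_1. Error position i = 1.
  Consistency check: S_2/S_1 = 7·8 = 56 ≡ 4 = α_err ✓ (single-error assumption holds).
Step 4: error magnitude e = S_0/v_1 = S_0·∏_{j≠1}(α_1 − α_j) = 11·6 = 66 ≡ 1 (mod 13).
Step 5: correct position 1: c_1 = r_1 − e = 7 − 1 ≡ 6 (mod 13). Hence c = [6, 12, 8, 2, 1].
  Check: interpolating c through the α_i gives m(x) = 10 + 12·x (degree < 2) with m(α_i) = c_i for every i, so c is indeed a codeword.


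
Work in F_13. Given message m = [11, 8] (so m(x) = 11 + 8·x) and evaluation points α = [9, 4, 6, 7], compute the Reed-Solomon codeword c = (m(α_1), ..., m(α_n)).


c = [5, 4, 7, 2]

Message polynomial: m(x) = 11 + 8·x (mod 13).
For each evaluation point α_i, compute m(α_i) mod 13:
  α_1 = 9: Horner steps 8 → 5, so m(9) = 5.
  α_2 = 4: Horner steps 8 → 4, so m(4) = 4.
  α_3 = 6: Horner steps 8 → 7, so m(6) = 7.
  α_4 = 7: Horner steps 8 → 2, so m(7) = 2.
Codeword c = [5, 4, 7, 2] ∈ F_13^4.


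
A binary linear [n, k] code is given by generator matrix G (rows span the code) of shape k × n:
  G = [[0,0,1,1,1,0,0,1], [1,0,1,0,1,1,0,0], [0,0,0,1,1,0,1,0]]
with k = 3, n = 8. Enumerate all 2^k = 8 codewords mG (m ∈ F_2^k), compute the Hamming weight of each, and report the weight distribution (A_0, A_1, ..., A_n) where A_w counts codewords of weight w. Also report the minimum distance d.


Weight distribution: A_0 = 1, A_3 = 2, A_4 = 3, A_5 = 2. Minimum distance d = 3.

Enumerate all 2^3 = 8 messages m ∈ F_2^3.
For each, compute codeword c = mG in F_2^8, then tally its weight.
  m = 000 → c = 00000000, weight = 0.
  m = 100 → c = 00111001, weight = 4.
  m = 010 → c = 10101100, weight = 4.
  m = 110 → c = 10010101, weight = 4.
  m = 001 → c = 00011010, weight = 3.
  m = 101 → c = 00100011, weight = 3.
  m = 011 → c = 10110110, weight = 5.
  m = 111 → c = 10001111, weight = 5.
Tally weights:
  weight 0: 1 codewords.
  weight 3: 2 codewords.
  weight 4: 3 codewords.
  weight 5: 2 codewords.
Minimum distance d = smallest w > 0 with A_w > 0 = 3.
Sanity: Σ A_w = 8 = 2^3 = 8 ✓.


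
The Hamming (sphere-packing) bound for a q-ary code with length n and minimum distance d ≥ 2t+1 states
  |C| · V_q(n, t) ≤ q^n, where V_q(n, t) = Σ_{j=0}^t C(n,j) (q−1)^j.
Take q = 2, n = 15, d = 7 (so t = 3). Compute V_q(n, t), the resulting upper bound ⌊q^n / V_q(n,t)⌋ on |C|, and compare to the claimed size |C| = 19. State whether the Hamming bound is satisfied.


V_q(n, t) = 576, q^n = 32768, Hamming bound = 56, |C| = 19 ≤ bound (satisfied).

Step 1: Compute V_q(n, t) = Σ_{j=0}^3 C(n, j) (q−1)^j.
  j = 0: C(15,0)·(1)^0 = 1·1 = 1.
  j = 1: C(15,1)·(1)^1 = 15·1 = 15.
  j = 2: C(15,2)·(1)^2 = 105·1 = 105.
  j = 3: C(15,3)·(1)^3 = 455·1 = 455.
  V_q(n, t) = 1 + 15 + 105 + 455 = 576.
Step 2: q^n = 2^15 = 32768.
Step 3: Hamming bound ⌊q^n / V_q(n,t)⌋ = ⌊32768/576⌋ = 56.
Step 4: Compare |C| = 19 to 56: satisfied.
The claimed |C| lies below the Hamming bound.


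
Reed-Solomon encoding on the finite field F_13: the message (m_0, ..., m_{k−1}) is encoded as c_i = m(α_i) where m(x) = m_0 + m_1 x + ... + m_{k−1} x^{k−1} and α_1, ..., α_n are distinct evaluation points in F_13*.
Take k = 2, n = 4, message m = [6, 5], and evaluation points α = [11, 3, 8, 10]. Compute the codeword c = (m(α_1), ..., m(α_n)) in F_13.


c = [9, 8, 7, 4]

Message polynomial: m(x) = 6 + 5·x (mod 13).
For each evaluation point α_i, compute m(α_i) mod 13:
  α_1 = 11: Horner steps 5 → 9, so m(11) = 9.
  α_2 = 3: Horner steps 5 → 8, so m(3) = 8.
  α_3 = 8: Horner steps 5 → 7, so m(8) = 7.
  α_4 = 10: Horner steps 5 → 4, so m(10) = 4.
Codeword c = [9, 8, 7, 4] ∈ F_13^4.


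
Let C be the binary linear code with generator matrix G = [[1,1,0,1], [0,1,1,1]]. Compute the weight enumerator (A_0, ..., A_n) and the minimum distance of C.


Weight distribution: A_0 = 1, A_2 = 1, A_3 = 2. Minimum distance d = 2.

Enumerate all 2^2 = 4 messages m ∈ F_2^2.
For each, compute codeword c = mG in F_2^4, then tally its weight.
  m = 00 → c = 0000, weight = 0.
  m = 10 → c = 1101, weight = 3.
  m = 01 → c = 0111, weight = 3.
  m = 11 → c = 1010, weight = 2.
Tally weights:
  weight 0: 1 codewords.
  weight 2: 1 codewords.
  weight 3: 2 codewords.
Minimum distance d = smallest w > 0 with A_w > 0 = 2.
Sanity: Σ A_w = 4 = 2^2 = 4 ✓.
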